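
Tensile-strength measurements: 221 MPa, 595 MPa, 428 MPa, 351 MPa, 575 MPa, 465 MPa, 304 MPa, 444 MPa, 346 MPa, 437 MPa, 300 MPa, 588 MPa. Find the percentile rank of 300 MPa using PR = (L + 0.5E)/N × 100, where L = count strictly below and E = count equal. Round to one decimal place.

12.5

N = 12.
Strictly below 300: 1. Equal to 300: 1.
PR = (1 + 0.5·1)/12 × 100 = 12.5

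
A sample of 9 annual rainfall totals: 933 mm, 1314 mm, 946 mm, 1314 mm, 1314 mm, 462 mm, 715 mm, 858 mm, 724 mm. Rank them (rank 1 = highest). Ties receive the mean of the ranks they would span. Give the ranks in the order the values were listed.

5, 2, 4, 2, 2, 9, 8, 6, 7

Sorted (descending): 1314, 1314, 1314, 946, 933, 858, 724, 715, 462
The 3 values of 1314 occupy positions 1–3 → average rank 2.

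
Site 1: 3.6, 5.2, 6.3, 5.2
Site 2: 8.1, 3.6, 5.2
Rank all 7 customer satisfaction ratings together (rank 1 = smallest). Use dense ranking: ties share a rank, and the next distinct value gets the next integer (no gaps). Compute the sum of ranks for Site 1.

8

Sorted (ascending): 3.6, 3.6, 5.2, 5.2, 5.2, 6.3, 8.1
The 2 values of 3.6 share dense rank 1.
The 3 values of 5.2 share dense rank 2.
Remaining distinct values take the next consecutive integers.
Site 1 values → pooled ranks: 3.6→1, 5.2→2, 6.3→3, 5.2→2
Rank sum = 1 + 2 + 3 + 2 = 8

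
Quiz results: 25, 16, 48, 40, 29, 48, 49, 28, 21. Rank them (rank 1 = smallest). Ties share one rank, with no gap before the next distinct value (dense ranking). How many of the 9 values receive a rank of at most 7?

Sorted (ascending): 16, 21, 25, 28, 29, 40, 48, 48, 49
The 2 values of 48 share dense rank 7.
Remaining distinct values take the next consecutive integers.
Ranks ≤ 7: {1, 2, 3, 4, 5, 6, 7, 7} → 8 values.

8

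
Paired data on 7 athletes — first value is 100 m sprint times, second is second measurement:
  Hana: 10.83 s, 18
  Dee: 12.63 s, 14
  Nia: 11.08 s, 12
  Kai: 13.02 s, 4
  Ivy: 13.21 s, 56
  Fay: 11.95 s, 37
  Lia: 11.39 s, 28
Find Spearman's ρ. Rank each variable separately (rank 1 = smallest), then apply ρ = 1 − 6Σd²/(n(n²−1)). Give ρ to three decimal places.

0.179

Ranks of variable 1: 1, 5, 2, 6, 7, 4, 3
Ranks of variable 2: 4, 3, 2, 1, 7, 6, 5
d = r₁ − r₂: -3, 2, 0, 5, 0, -2, -2
d²: 9, 4, 0, 25, 0, 4, 4; Σd² = 46
ρ = 1 − 6·46/(7·48) = 1 − 276/336 = 0.179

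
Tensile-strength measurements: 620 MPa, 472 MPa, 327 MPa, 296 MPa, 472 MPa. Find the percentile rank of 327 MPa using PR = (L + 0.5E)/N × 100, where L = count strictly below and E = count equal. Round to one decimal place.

30.0

N = 5.
Strictly below 327: 1. Equal to 327: 1.
PR = (1 + 0.5·1)/5 × 100 = 30.0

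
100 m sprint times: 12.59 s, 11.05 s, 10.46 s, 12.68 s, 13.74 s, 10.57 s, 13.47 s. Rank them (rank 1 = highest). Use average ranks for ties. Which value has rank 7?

10.46

Sorted (descending): 13.74, 13.47, 12.68, 12.59, 11.05, 10.57, 10.46
No ties — each value takes its position as its rank.
Rank 7 → value 10.46.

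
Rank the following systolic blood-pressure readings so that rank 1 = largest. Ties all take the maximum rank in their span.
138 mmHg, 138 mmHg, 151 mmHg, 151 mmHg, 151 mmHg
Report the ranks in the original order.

5, 5, 3, 3, 3

Sorted (descending): 151, 151, 151, 138, 138
The 3 values of 151 occupy positions 1–3 → each gets rank 3.
The 2 values of 138 occupy positions 4–5 → each gets rank 5.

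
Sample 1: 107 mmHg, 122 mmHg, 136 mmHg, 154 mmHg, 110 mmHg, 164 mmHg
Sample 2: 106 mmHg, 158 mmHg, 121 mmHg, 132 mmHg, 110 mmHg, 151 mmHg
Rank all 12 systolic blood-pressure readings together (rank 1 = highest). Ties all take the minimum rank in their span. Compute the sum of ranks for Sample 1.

36

Sorted (descending): 164, 158, 154, 151, 136, 132, 122, 121, 110, 110, 107, 106
The 2 values of 110 occupy positions 9–10 → each gets rank 9.
Sample 1 values → pooled ranks: 107→11, 122→7, 136→5, 154→3, 110→9, 164→1
Rank sum = 11 + 7 + 5 + 3 + 9 + 1 = 36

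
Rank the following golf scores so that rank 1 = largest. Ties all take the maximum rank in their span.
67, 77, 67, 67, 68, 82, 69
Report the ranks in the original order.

Sorted (descending): 82, 77, 69, 68, 67, 67, 67
The 3 values of 67 occupy positions 5–7 → each gets rank 7.

7, 2, 7, 7, 4, 1, 3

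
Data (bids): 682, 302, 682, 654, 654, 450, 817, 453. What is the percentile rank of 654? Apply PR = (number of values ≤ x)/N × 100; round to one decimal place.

62.5

N = 8.
Strictly below 654: 3. Equal to 654: 2.
PR = 5/8 × 100 = 62.5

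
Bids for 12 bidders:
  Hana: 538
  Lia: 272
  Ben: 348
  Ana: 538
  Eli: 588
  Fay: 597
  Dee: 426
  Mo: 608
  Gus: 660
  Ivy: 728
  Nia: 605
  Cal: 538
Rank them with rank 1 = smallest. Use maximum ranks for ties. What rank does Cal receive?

6

Sorted (ascending): 272, 348, 426, 538, 538, 538, 588, 597, 605, 608, 660, 728
The 3 values of 538 occupy positions 4–6 → each gets rank 6.
Cal has value 538 → rank 6.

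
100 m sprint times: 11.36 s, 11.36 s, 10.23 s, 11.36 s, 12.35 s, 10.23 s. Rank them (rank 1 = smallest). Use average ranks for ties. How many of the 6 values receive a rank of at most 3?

2

Sorted (ascending): 10.23, 10.23, 11.36, 11.36, 11.36, 12.35
The 2 values of 10.23 occupy positions 1–2 → average rank (1+2)/2 = 1.5.
The 3 values of 11.36 occupy positions 3–5 → average rank 4.
Ranks ≤ 3: {1.5, 1.5} → 2 values.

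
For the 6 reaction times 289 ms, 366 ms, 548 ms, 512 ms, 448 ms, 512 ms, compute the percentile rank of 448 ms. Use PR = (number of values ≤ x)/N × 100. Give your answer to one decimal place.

N = 6.
Strictly below 448: 2. Equal to 448: 1.
PR = 3/6 × 100 = 50.0

50.0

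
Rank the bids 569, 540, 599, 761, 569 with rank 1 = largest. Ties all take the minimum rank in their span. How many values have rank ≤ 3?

4

Sorted (descending): 761, 599, 569, 569, 540
The 2 values of 569 occupy positions 3–4 → each gets rank 3.
Ranks ≤ 3: {1, 2, 3, 3} → 4 values.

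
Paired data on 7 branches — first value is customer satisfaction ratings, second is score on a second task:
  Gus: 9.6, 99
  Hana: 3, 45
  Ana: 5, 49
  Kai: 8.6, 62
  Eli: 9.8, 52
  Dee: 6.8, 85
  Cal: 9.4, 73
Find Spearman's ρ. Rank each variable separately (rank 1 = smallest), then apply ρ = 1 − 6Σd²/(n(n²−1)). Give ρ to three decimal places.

0.536

Ranks of variable 1: 6, 1, 2, 4, 7, 3, 5
Ranks of variable 2: 7, 1, 2, 4, 3, 6, 5
d = r₁ − r₂: -1, 0, 0, 0, 4, -3, 0
d²: 1, 0, 0, 0, 16, 9, 0; Σd² = 26
ρ = 1 − 6·26/(7·48) = 1 − 156/336 = 0.536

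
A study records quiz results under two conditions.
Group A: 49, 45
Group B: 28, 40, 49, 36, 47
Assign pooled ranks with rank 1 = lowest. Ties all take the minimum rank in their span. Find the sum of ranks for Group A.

Sorted (ascending): 28, 36, 40, 45, 47, 49, 49
The 2 values of 49 occupy positions 6–7 → each gets rank 6.
Group A values → pooled ranks: 49→6, 45→4
Rank sum = 6 + 4 = 10

10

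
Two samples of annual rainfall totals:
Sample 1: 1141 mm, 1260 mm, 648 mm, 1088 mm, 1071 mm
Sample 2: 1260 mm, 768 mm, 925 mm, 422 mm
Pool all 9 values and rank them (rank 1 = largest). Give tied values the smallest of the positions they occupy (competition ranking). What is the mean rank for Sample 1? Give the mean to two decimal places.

4.20

Sorted (descending): 1260, 1260, 1141, 1088, 1071, 925, 768, 648, 422
The 2 values of 1260 occupy positions 1–2 → each gets rank 1.
Sample 1 values → pooled ranks: 1141→3, 1260→1, 648→8, 1088→4, 1071→5
Mean rank = (3 + 1 + 8 + 4 + 5) / 5 = 4.20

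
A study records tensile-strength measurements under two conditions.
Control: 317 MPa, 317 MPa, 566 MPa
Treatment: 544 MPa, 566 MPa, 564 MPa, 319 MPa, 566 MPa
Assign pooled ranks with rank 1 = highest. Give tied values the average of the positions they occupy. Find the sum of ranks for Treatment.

19

Sorted (descending): 566, 566, 566, 564, 544, 319, 317, 317
The 3 values of 566 occupy positions 1–3 → average rank 2.
The 2 values of 317 occupy positions 7–8 → average rank (7+8)/2 = 7.5.
Treatment values → pooled ranks: 544→5, 566→2, 564→4, 319→6, 566→2
Rank sum = 5 + 2 + 4 + 6 + 2 = 19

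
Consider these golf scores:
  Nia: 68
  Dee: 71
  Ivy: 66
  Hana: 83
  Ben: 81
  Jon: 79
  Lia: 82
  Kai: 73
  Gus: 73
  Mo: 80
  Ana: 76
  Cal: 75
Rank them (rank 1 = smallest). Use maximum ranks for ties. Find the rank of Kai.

5

Sorted (ascending): 66, 68, 71, 73, 73, 75, 76, 79, 80, 81, 82, 83
The 2 values of 73 occupy positions 4–5 → each gets rank 5.
Kai has value 73 → rank 5.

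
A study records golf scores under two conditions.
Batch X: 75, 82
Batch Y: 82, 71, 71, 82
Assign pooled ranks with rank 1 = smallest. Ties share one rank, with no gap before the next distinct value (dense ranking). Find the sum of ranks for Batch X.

Sorted (ascending): 71, 71, 75, 82, 82, 82
The 2 values of 71 share dense rank 1.
The 3 values of 82 share dense rank 3.
Remaining distinct values take the next consecutive integers.
Batch X values → pooled ranks: 75→2, 82→3
Rank sum = 2 + 3 = 5

5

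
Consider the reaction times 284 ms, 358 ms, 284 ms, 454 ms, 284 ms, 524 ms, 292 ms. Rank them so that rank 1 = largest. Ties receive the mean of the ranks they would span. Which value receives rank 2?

Sorted (descending): 524, 454, 358, 292, 284, 284, 284
The 3 values of 284 occupy positions 5–7 → average rank 6.
Rank 2 → value 454.

454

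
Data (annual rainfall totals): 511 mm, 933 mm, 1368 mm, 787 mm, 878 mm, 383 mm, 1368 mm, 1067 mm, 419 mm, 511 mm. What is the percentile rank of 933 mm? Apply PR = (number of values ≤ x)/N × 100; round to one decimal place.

N = 10.
Strictly below 933: 6. Equal to 933: 1.
PR = 7/10 × 100 = 70.0

70.0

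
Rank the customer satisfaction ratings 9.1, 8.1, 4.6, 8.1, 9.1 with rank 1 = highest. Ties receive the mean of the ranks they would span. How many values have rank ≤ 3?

Sorted (descending): 9.1, 9.1, 8.1, 8.1, 4.6
The 2 values of 9.1 occupy positions 1–2 → average rank (1+2)/2 = 1.5.
The 2 values of 8.1 occupy positions 3–4 → average rank (3+4)/2 = 3.5.
Ranks ≤ 3: {1.5, 1.5} → 2 values.

2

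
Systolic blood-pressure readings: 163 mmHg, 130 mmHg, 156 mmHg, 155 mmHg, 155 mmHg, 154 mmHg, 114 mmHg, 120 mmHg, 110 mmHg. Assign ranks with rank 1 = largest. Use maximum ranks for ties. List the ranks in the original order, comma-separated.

1, 6, 2, 4, 4, 5, 8, 7, 9

Sorted (descending): 163, 156, 155, 155, 154, 130, 120, 114, 110
The 2 values of 155 occupy positions 3–4 → each gets rank 4.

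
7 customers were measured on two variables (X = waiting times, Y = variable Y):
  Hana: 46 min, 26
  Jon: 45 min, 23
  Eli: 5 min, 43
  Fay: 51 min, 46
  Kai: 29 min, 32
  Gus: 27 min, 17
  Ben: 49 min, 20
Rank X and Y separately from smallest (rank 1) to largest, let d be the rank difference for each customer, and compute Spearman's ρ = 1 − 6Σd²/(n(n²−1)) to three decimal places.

0.143

Ranks of variable 1: 5, 4, 1, 7, 3, 2, 6
Ranks of variable 2: 4, 3, 6, 7, 5, 1, 2
d = r₁ − r₂: 1, 1, -5, 0, -2, 1, 4
d²: 1, 1, 25, 0, 4, 1, 16; Σd² = 48
ρ = 1 − 6·48/(7·48) = 1 − 288/336 = 0.143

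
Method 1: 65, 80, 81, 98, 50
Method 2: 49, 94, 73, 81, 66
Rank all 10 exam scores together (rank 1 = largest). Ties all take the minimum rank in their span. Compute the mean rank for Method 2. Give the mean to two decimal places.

5.60

Sorted (descending): 98, 94, 81, 81, 80, 73, 66, 65, 50, 49
The 2 values of 81 occupy positions 3–4 → each gets rank 3.
Method 2 values → pooled ranks: 49→10, 94→2, 73→6, 81→3, 66→7
Mean rank = (10 + 2 + 6 + 3 + 7) / 5 = 5.60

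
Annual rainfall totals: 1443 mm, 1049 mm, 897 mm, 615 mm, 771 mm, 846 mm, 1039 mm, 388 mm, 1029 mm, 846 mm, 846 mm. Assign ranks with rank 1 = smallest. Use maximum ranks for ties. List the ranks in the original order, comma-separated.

Sorted (ascending): 388, 615, 771, 846, 846, 846, 897, 1029, 1039, 1049, 1443
The 3 values of 846 occupy positions 4–6 → each gets rank 6.

11, 10, 7, 2, 3, 6, 9, 1, 8, 6, 6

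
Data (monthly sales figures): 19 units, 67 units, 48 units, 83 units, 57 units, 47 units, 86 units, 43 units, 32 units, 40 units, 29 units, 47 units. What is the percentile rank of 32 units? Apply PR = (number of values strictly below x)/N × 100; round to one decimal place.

N = 12.
Strictly below 32: 2. Equal to 32: 1.
PR = 2/12 × 100 = 16.7

16.7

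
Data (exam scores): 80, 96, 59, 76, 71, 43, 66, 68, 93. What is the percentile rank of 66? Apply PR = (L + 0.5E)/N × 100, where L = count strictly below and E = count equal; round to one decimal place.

N = 9.
Strictly below 66: 2. Equal to 66: 1.
PR = (2 + 0.5·1)/9 × 100 = 27.8

27.8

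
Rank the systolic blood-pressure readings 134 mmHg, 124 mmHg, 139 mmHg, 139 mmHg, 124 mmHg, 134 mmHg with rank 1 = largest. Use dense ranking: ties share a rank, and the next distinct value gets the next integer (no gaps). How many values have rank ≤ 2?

4

Sorted (descending): 139, 139, 134, 134, 124, 124
The 2 values of 139 share dense rank 1.
The 2 values of 134 share dense rank 2.
The 2 values of 124 share dense rank 3.
Ranks ≤ 2: {1, 1, 2, 2} → 4 values.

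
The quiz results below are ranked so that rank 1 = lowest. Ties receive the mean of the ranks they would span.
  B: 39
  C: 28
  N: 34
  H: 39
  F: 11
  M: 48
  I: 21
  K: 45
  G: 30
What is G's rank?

4

Sorted (ascending): 11, 21, 28, 30, 34, 39, 39, 45, 48
The 2 values of 39 occupy positions 6–7 → average rank (6+7)/2 = 6.5.
G has value 30 → rank 4.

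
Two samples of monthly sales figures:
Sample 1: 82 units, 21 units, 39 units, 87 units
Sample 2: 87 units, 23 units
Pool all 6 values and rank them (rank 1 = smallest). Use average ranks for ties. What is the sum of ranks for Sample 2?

Sorted (ascending): 21, 23, 39, 82, 87, 87
The 2 values of 87 occupy positions 5–6 → average rank (5+6)/2 = 5.5.
Sample 2 values → pooled ranks: 87→5.5, 23→2
Rank sum = 5.5 + 2 = 7.5

7.5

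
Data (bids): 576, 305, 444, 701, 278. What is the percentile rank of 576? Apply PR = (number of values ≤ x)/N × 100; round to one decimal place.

N = 5.
Strictly below 576: 3. Equal to 576: 1.
PR = 4/5 × 100 = 80.0

80.0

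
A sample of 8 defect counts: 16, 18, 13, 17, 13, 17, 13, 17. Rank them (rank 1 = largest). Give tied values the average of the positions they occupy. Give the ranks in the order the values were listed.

Sorted (descending): 18, 17, 17, 17, 16, 13, 13, 13
The 3 values of 17 occupy positions 2–4 → average rank 3.
The 3 values of 13 occupy positions 6–8 → average rank 7.

5, 1, 7, 3, 7, 3, 7, 3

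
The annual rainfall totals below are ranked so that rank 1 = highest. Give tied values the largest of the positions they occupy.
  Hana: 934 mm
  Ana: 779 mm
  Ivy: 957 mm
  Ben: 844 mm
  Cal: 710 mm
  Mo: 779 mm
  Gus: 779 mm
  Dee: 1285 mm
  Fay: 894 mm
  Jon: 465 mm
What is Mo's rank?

Sorted (descending): 1285, 957, 934, 894, 844, 779, 779, 779, 710, 465
The 3 values of 779 occupy positions 6–8 → each gets rank 8.
Mo has value 779 mm → rank 8.

8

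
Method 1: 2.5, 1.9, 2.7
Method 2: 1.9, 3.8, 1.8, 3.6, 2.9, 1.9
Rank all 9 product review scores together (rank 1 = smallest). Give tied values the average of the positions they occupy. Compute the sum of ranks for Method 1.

14

Sorted (ascending): 1.8, 1.9, 1.9, 1.9, 2.5, 2.7, 2.9, 3.6, 3.8
The 3 values of 1.9 occupy positions 2–4 → average rank 3.
Method 1 values → pooled ranks: 2.5→5, 1.9→3, 2.7→6
Rank sum = 5 + 3 + 6 = 14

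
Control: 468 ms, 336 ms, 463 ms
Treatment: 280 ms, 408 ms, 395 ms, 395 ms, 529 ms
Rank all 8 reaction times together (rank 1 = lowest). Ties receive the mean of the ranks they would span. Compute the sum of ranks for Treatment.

21

Sorted (ascending): 280, 336, 395, 395, 408, 463, 468, 529
The 2 values of 395 occupy positions 3–4 → average rank (3+4)/2 = 3.5.
Treatment values → pooled ranks: 280→1, 408→5, 395→3.5, 395→3.5, 529→8
Rank sum = 1 + 5 + 3.5 + 3.5 + 8 = 21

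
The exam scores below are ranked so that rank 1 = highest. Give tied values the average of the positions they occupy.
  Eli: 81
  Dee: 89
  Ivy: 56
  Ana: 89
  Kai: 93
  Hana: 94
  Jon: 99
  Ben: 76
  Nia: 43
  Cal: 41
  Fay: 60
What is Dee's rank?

Sorted (descending): 99, 94, 93, 89, 89, 81, 76, 60, 56, 43, 41
The 2 values of 89 occupy positions 4–5 → average rank (4+5)/2 = 4.5.
Dee has value 89 → rank 4.5.

4.5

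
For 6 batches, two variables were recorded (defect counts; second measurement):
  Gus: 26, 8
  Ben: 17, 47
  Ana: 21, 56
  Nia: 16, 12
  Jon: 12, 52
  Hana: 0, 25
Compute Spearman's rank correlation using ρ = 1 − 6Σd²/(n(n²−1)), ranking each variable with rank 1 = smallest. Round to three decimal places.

Ranks of variable 1: 6, 4, 5, 3, 2, 1
Ranks of variable 2: 1, 4, 6, 2, 5, 3
d = r₁ − r₂: 5, 0, -1, 1, -3, -2
d²: 25, 0, 1, 1, 9, 4; Σd² = 40
ρ = 1 − 6·40/(6·35) = 1 − 240/210 = -0.143

-0.143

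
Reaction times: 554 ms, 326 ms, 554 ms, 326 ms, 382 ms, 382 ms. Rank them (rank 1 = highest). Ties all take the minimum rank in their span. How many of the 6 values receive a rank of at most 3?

4

Sorted (descending): 554, 554, 382, 382, 326, 326
The 2 values of 554 occupy positions 1–2 → each gets rank 1.
The 2 values of 382 occupy positions 3–4 → each gets rank 3.
The 2 values of 326 occupy positions 5–6 → each gets rank 5.
Ranks ≤ 3: {1, 1, 3, 3} → 4 values.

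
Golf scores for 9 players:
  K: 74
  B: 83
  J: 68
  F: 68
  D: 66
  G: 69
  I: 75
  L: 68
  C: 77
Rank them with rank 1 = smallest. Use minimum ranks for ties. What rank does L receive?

Sorted (ascending): 66, 68, 68, 68, 69, 74, 75, 77, 83
The 3 values of 68 occupy positions 2–4 → each gets rank 2.
L has value 68 → rank 2.

2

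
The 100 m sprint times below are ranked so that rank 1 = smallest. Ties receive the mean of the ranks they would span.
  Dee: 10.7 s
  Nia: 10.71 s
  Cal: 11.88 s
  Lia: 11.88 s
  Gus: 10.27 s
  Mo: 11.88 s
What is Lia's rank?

5

Sorted (ascending): 10.27, 10.7, 10.71, 11.88, 11.88, 11.88
The 3 values of 11.88 occupy positions 4–6 → average rank 5.
Lia has value 11.88 s → rank 5.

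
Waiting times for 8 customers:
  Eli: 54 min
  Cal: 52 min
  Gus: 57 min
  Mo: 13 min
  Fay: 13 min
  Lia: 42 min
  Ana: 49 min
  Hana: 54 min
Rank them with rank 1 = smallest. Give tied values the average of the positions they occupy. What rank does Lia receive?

3

Sorted (ascending): 13, 13, 42, 49, 52, 54, 54, 57
The 2 values of 13 occupy positions 1–2 → average rank (1+2)/2 = 1.5.
The 2 values of 54 occupy positions 6–7 → average rank (6+7)/2 = 6.5.
Lia has value 42 min → rank 3.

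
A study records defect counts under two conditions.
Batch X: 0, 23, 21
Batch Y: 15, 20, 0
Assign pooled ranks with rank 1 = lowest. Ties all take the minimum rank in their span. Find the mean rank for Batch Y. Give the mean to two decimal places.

2.67

Sorted (ascending): 0, 0, 15, 20, 21, 23
The 2 values of 0 occupy positions 1–2 → each gets rank 1.
Batch Y values → pooled ranks: 15→3, 20→4, 0→1
Mean rank = (3 + 4 + 1) / 3 = 2.67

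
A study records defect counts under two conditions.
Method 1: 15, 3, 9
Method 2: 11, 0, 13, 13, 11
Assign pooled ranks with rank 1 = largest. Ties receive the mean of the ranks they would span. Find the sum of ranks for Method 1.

14

Sorted (descending): 15, 13, 13, 11, 11, 9, 3, 0
The 2 values of 13 occupy positions 2–3 → average rank (2+3)/2 = 2.5.
The 2 values of 11 occupy positions 4–5 → average rank (4+5)/2 = 4.5.
Method 1 values → pooled ranks: 15→1, 3→7, 9→6
Rank sum = 1 + 7 + 6 = 14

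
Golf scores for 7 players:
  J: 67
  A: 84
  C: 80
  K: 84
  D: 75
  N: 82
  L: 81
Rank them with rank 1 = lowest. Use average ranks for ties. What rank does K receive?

Sorted (ascending): 67, 75, 80, 81, 82, 84, 84
The 2 values of 84 occupy positions 6–7 → average rank (6+7)/2 = 6.5.
K has value 84 → rank 6.5.

6.5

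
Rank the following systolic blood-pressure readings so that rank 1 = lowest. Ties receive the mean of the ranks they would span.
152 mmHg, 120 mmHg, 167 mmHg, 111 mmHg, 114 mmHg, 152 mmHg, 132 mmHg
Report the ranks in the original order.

Sorted (ascending): 111, 114, 120, 132, 152, 152, 167
The 2 values of 152 occupy positions 5–6 → average rank (5+6)/2 = 5.5.

5.5, 3, 7, 1, 2, 5.5, 4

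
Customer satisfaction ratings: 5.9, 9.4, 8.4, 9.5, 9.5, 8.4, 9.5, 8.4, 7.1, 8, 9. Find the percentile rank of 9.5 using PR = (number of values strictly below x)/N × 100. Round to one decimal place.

N = 11.
Strictly below 9.5: 8. Equal to 9.5: 3.
PR = 8/11 × 100 = 72.7

72.7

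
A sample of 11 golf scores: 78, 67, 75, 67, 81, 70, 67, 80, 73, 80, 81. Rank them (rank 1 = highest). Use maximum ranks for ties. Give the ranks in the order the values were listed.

Sorted (descending): 81, 81, 80, 80, 78, 75, 73, 70, 67, 67, 67
The 2 values of 81 occupy positions 1–2 → each gets rank 2.
The 2 values of 80 occupy positions 3–4 → each gets rank 4.
The 3 values of 67 occupy positions 9–11 → each gets rank 11.

5, 11, 6, 11, 2, 8, 11, 4, 7, 4, 2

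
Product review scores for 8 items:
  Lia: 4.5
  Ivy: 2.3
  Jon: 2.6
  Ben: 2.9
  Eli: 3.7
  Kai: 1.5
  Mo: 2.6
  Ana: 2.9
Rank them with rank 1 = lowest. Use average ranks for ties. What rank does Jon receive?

Sorted (ascending): 1.5, 2.3, 2.6, 2.6, 2.9, 2.9, 3.7, 4.5
The 2 values of 2.6 occupy positions 3–4 → average rank (3+4)/2 = 3.5.
The 2 values of 2.9 occupy positions 5–6 → average rank (5+6)/2 = 5.5.
Jon has value 2.6 → rank 3.5.

3.5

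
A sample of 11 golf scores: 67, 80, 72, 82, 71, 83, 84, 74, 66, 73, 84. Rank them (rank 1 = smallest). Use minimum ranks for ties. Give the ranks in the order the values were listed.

2, 7, 4, 8, 3, 9, 10, 6, 1, 5, 10

Sorted (ascending): 66, 67, 71, 72, 73, 74, 80, 82, 83, 84, 84
The 2 values of 84 occupy positions 10–11 → each gets rank 10.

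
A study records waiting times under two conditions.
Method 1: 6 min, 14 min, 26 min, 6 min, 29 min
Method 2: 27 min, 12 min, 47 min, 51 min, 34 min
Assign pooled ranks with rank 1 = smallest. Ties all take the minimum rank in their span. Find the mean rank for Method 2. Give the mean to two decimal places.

Sorted (ascending): 6, 6, 12, 14, 26, 27, 29, 34, 47, 51
The 2 values of 6 occupy positions 1–2 → each gets rank 1.
Method 2 values → pooled ranks: 27→6, 12→3, 47→9, 51→10, 34→8
Mean rank = (6 + 3 + 9 + 10 + 8) / 5 = 7.20

7.20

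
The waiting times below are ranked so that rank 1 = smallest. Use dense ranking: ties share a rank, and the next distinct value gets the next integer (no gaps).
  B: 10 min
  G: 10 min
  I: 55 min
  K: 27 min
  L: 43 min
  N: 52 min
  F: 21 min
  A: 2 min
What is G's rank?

Sorted (ascending): 2, 10, 10, 21, 27, 43, 52, 55
The 2 values of 10 share dense rank 2.
Remaining distinct values take the next consecutive integers.
G has value 10 min → rank 2.

2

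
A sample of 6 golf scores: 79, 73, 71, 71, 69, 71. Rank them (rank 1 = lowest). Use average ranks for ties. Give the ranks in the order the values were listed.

Sorted (ascending): 69, 71, 71, 71, 73, 79
The 3 values of 71 occupy positions 2–4 → average rank 3.

6, 5, 3, 3, 1, 3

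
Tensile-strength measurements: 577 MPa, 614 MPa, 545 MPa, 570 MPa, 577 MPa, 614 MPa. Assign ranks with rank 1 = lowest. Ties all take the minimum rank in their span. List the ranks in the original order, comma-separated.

Sorted (ascending): 545, 570, 577, 577, 614, 614
The 2 values of 577 occupy positions 3–4 → each gets rank 3.
The 2 values of 614 occupy positions 5–6 → each gets rank 5.

3, 5, 1, 2, 3, 5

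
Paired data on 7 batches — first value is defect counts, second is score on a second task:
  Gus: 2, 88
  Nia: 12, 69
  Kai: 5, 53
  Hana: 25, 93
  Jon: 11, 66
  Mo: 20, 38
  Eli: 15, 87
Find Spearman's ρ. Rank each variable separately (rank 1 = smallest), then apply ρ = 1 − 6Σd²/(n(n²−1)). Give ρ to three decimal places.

Ranks of variable 1: 1, 4, 2, 7, 3, 6, 5
Ranks of variable 2: 6, 4, 2, 7, 3, 1, 5
d = r₁ − r₂: -5, 0, 0, 0, 0, 5, 0
d²: 25, 0, 0, 0, 0, 25, 0; Σd² = 50
ρ = 1 − 6·50/(7·48) = 1 − 300/336 = 0.107

0.107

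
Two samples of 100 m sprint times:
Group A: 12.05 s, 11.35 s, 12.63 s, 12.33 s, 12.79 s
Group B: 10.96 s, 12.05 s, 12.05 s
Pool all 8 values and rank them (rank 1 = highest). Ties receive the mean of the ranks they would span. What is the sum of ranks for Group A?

Sorted (descending): 12.79, 12.63, 12.33, 12.05, 12.05, 12.05, 11.35, 10.96
The 3 values of 12.05 occupy positions 4–6 → average rank 5.
Group A values → pooled ranks: 12.05→5, 11.35→7, 12.63→2, 12.33→3, 12.79→1
Rank sum = 5 + 7 + 2 + 3 + 1 = 18

18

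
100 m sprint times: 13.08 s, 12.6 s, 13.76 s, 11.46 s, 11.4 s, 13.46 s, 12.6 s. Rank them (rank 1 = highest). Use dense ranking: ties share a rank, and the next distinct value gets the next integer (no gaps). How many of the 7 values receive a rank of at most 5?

Sorted (descending): 13.76, 13.46, 13.08, 12.6, 12.6, 11.46, 11.4
The 2 values of 12.6 share dense rank 4.
Remaining distinct values take the next consecutive integers.
Ranks ≤ 5: {1, 2, 3, 4, 4, 5} → 6 values.

6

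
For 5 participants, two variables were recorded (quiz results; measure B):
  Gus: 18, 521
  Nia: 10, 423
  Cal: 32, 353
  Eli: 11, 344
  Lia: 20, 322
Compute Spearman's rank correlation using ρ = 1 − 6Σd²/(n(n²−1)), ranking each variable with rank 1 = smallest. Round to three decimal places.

-0.300

Ranks of variable 1: 3, 1, 5, 2, 4
Ranks of variable 2: 5, 4, 3, 2, 1
d = r₁ − r₂: -2, -3, 2, 0, 3
d²: 4, 9, 4, 0, 9; Σd² = 26
ρ = 1 − 6·26/(5·24) = 1 − 156/120 = -0.300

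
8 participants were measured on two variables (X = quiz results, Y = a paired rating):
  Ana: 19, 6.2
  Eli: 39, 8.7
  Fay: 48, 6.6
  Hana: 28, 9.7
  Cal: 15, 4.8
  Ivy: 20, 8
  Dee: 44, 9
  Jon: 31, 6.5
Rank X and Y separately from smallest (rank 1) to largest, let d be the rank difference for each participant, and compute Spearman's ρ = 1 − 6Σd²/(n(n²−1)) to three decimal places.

0.524

Ranks of variable 1: 2, 6, 8, 4, 1, 3, 7, 5
Ranks of variable 2: 2, 6, 4, 8, 1, 5, 7, 3
d = r₁ − r₂: 0, 0, 4, -4, 0, -2, 0, 2
d²: 0, 0, 16, 16, 0, 4, 0, 4; Σd² = 40
ρ = 1 − 6·40/(8·63) = 1 − 240/504 = 0.524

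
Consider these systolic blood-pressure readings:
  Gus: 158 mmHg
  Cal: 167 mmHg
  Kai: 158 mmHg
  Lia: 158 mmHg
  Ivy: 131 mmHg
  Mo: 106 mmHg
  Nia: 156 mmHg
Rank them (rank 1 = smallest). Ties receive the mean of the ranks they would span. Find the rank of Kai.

5

Sorted (ascending): 106, 131, 156, 158, 158, 158, 167
The 3 values of 158 occupy positions 4–6 → average rank 5.
Kai has value 158 mmHg → rank 5.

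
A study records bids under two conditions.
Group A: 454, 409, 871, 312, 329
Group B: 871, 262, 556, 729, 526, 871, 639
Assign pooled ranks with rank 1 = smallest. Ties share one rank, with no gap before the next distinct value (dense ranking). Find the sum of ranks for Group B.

51

Sorted (ascending): 262, 312, 329, 409, 454, 526, 556, 639, 729, 871, 871, 871
The 3 values of 871 share dense rank 10.
Remaining distinct values take the next consecutive integers.
Group B values → pooled ranks: 871→10, 262→1, 556→7, 729→9, 526→6, 871→10, 639→8
Rank sum = 10 + 1 + 7 + 9 + 6 + 10 + 8 = 51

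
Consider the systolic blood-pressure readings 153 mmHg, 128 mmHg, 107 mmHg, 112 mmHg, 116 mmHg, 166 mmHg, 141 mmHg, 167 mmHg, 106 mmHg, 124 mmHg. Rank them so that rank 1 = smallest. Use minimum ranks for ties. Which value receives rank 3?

112

Sorted (ascending): 106, 107, 112, 116, 124, 128, 141, 153, 166, 167
No ties — each value takes its position as its rank.
Rank 3 → value 112.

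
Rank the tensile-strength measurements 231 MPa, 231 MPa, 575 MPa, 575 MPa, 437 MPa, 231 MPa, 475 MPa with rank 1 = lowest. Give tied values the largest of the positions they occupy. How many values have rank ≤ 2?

0

Sorted (ascending): 231, 231, 231, 437, 475, 575, 575
The 3 values of 231 occupy positions 1–3 → each gets rank 3.
The 2 values of 575 occupy positions 6–7 → each gets rank 7.
Ranks ≤ 2: {} → 0 values.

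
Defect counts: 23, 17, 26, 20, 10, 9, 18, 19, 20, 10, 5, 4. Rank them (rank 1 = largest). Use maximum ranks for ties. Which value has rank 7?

Sorted (descending): 26, 23, 20, 20, 19, 18, 17, 10, 10, 9, 5, 4
The 2 values of 20 occupy positions 3–4 → each gets rank 4.
The 2 values of 10 occupy positions 8–9 → each gets rank 9.
Rank 7 → value 17.

17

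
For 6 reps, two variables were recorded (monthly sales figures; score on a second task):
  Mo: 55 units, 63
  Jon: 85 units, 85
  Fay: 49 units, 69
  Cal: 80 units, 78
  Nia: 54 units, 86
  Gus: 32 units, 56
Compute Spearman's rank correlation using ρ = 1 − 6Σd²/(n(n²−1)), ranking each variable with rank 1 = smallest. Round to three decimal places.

Ranks of variable 1: 4, 6, 2, 5, 3, 1
Ranks of variable 2: 2, 5, 3, 4, 6, 1
d = r₁ − r₂: 2, 1, -1, 1, -3, 0
d²: 4, 1, 1, 1, 9, 0; Σd² = 16
ρ = 1 − 6·16/(6·35) = 1 − 96/210 = 0.543

0.543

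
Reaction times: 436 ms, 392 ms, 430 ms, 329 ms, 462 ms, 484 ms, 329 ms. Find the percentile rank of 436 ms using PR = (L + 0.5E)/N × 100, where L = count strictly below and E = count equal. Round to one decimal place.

64.3

N = 7.
Strictly below 436: 4. Equal to 436: 1.
PR = (4 + 0.5·1)/7 × 100 = 64.3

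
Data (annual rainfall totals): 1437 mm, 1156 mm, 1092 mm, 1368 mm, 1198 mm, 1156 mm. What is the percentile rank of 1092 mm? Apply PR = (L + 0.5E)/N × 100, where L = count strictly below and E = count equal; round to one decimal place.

N = 6.
Strictly below 1092: 0. Equal to 1092: 1.
PR = (0 + 0.5·1)/6 × 100 = 8.3

8.3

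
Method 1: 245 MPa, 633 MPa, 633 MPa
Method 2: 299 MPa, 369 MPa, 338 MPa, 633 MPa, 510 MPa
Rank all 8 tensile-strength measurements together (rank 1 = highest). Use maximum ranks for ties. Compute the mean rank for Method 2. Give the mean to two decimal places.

5.00

Sorted (descending): 633, 633, 633, 510, 369, 338, 299, 245
The 3 values of 633 occupy positions 1–3 → each gets rank 3.
Method 2 values → pooled ranks: 299→7, 369→5, 338→6, 633→3, 510→4
Mean rank = (7 + 5 + 6 + 3 + 4) / 5 = 5.00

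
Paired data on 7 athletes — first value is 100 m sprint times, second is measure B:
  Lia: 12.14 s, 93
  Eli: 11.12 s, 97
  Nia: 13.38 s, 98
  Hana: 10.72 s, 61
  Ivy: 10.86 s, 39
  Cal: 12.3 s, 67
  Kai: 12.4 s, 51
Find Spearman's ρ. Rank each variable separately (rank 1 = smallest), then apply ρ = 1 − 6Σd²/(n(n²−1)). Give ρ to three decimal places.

0.429

Ranks of variable 1: 4, 3, 7, 1, 2, 5, 6
Ranks of variable 2: 5, 6, 7, 3, 1, 4, 2
d = r₁ − r₂: -1, -3, 0, -2, 1, 1, 4
d²: 1, 9, 0, 4, 1, 1, 16; Σd² = 32
ρ = 1 − 6·32/(7·48) = 1 − 192/336 = 0.429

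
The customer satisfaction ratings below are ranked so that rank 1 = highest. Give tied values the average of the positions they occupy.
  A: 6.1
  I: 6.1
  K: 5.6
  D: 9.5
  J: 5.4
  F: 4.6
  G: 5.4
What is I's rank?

2.5

Sorted (descending): 9.5, 6.1, 6.1, 5.6, 5.4, 5.4, 4.6
The 2 values of 6.1 occupy positions 2–3 → average rank (2+3)/2 = 2.5.
The 2 values of 5.4 occupy positions 5–6 → average rank (5+6)/2 = 5.5.
I has value 6.1 → rank 2.5.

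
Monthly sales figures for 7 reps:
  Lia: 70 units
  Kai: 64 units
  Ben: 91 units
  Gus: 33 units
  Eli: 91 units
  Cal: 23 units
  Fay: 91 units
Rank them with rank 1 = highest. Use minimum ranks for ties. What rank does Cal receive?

7

Sorted (descending): 91, 91, 91, 70, 64, 33, 23
The 3 values of 91 occupy positions 1–3 → each gets rank 1.
Cal has value 23 units → rank 7.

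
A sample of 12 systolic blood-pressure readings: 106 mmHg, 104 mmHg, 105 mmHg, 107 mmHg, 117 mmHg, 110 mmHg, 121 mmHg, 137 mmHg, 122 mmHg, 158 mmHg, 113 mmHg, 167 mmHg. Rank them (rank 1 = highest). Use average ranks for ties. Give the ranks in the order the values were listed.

Sorted (descending): 167, 158, 137, 122, 121, 117, 113, 110, 107, 106, 105, 104
No ties — each value takes its position as its rank.

10, 12, 11, 9, 6, 8, 5, 3, 4, 2, 7, 1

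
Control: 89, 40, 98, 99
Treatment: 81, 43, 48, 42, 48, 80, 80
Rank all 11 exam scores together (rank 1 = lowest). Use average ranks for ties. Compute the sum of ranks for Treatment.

35

Sorted (ascending): 40, 42, 43, 48, 48, 80, 80, 81, 89, 98, 99
The 2 values of 48 occupy positions 4–5 → average rank (4+5)/2 = 4.5.
The 2 values of 80 occupy positions 6–7 → average rank (6+7)/2 = 6.5.
Treatment values → pooled ranks: 81→8, 43→3, 48→4.5, 42→2, 48→4.5, 80→6.5, 80→6.5
Rank sum = 8 + 3 + 4.5 + 2 + 4.5 + 6.5 + 6.5 = 35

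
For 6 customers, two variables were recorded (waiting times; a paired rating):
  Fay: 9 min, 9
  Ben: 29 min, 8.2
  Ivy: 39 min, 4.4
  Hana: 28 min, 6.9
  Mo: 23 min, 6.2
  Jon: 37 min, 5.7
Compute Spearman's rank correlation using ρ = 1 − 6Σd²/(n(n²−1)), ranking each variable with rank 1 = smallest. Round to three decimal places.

Ranks of variable 1: 1, 4, 6, 3, 2, 5
Ranks of variable 2: 6, 5, 1, 4, 3, 2
d = r₁ − r₂: -5, -1, 5, -1, -1, 3
d²: 25, 1, 25, 1, 1, 9; Σd² = 62
ρ = 1 − 6·62/(6·35) = 1 − 372/210 = -0.771

-0.771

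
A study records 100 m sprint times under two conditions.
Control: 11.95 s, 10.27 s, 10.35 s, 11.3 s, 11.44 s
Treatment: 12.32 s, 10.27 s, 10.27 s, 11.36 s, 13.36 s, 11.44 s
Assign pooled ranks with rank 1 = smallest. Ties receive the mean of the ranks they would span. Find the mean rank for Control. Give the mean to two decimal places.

5.50

Sorted (ascending): 10.27, 10.27, 10.27, 10.35, 11.3, 11.36, 11.44, 11.44, 11.95, 12.32, 13.36
The 3 values of 10.27 occupy positions 1–3 → average rank 2.
The 2 values of 11.44 occupy positions 7–8 → average rank (7+8)/2 = 7.5.
Control values → pooled ranks: 11.95→9, 10.27→2, 10.35→4, 11.3→5, 11.44→7.5
Mean rank = (9 + 2 + 4 + 5 + 7.5) / 5 = 5.50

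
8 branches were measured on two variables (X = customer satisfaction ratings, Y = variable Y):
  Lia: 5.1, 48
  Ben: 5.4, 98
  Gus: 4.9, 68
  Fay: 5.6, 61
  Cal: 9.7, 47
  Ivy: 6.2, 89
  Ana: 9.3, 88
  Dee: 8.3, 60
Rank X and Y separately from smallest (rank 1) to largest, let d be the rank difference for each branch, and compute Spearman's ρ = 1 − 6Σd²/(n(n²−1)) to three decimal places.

Ranks of variable 1: 2, 3, 1, 4, 8, 5, 7, 6
Ranks of variable 2: 2, 8, 5, 4, 1, 7, 6, 3
d = r₁ − r₂: 0, -5, -4, 0, 7, -2, 1, 3
d²: 0, 25, 16, 0, 49, 4, 1, 9; Σd² = 104
ρ = 1 − 6·104/(8·63) = 1 − 624/504 = -0.238

-0.238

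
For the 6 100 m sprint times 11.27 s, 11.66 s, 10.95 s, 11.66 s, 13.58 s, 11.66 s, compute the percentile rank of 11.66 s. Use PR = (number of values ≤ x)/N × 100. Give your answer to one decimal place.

83.3

N = 6.
Strictly below 11.66: 2. Equal to 11.66: 3.
PR = 5/6 × 100 = 83.3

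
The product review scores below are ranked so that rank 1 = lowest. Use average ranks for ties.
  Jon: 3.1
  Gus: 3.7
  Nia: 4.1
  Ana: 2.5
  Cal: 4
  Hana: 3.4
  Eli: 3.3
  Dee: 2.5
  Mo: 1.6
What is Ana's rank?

2.5

Sorted (ascending): 1.6, 2.5, 2.5, 3.1, 3.3, 3.4, 3.7, 4, 4.1
The 2 values of 2.5 occupy positions 2–3 → average rank (2+3)/2 = 2.5.
Ana has value 2.5 → rank 2.5.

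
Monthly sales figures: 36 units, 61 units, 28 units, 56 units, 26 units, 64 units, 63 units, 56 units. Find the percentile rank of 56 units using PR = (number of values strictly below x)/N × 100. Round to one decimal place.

37.5

N = 8.
Strictly below 56: 3. Equal to 56: 2.
PR = 3/8 × 100 = 37.5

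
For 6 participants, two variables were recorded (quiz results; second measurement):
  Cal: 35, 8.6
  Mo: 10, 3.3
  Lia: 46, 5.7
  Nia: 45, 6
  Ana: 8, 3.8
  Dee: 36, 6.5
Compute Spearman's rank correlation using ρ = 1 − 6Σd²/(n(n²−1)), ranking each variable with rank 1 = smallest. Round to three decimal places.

Ranks of variable 1: 3, 2, 6, 5, 1, 4
Ranks of variable 2: 6, 1, 3, 4, 2, 5
d = r₁ − r₂: -3, 1, 3, 1, -1, -1
d²: 9, 1, 9, 1, 1, 1; Σd² = 22
ρ = 1 − 6·22/(6·35) = 1 − 132/210 = 0.371

0.371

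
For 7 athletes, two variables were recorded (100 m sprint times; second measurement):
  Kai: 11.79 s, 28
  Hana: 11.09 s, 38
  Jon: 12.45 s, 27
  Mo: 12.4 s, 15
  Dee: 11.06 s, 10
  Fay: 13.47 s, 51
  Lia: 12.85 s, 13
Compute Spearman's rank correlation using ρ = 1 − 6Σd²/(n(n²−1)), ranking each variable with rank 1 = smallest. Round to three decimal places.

Ranks of variable 1: 3, 2, 5, 4, 1, 7, 6
Ranks of variable 2: 5, 6, 4, 3, 1, 7, 2
d = r₁ − r₂: -2, -4, 1, 1, 0, 0, 4
d²: 4, 16, 1, 1, 0, 0, 16; Σd² = 38
ρ = 1 − 6·38/(7·48) = 1 − 228/336 = 0.321

0.321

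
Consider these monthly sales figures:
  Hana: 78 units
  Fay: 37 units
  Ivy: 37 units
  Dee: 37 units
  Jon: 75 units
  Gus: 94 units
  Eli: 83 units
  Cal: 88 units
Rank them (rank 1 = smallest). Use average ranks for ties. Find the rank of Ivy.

2

Sorted (ascending): 37, 37, 37, 75, 78, 83, 88, 94
The 3 values of 37 occupy positions 1–3 → average rank 2.
Ivy has value 37 units → rank 2.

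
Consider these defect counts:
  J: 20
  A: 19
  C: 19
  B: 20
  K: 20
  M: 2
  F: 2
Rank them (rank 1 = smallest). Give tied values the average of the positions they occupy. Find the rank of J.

6

Sorted (ascending): 2, 2, 19, 19, 20, 20, 20
The 2 values of 2 occupy positions 1–2 → average rank (1+2)/2 = 1.5.
The 2 values of 19 occupy positions 3–4 → average rank (3+4)/2 = 3.5.
The 3 values of 20 occupy positions 5–7 → average rank 6.
J has value 20 → rank 6.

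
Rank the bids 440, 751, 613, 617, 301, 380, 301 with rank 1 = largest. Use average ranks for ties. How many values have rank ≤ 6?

5

Sorted (descending): 751, 617, 613, 440, 380, 301, 301
The 2 values of 301 occupy positions 6–7 → average rank (6+7)/2 = 6.5.
Ranks ≤ 6: {1, 2, 3, 4, 5} → 5 values.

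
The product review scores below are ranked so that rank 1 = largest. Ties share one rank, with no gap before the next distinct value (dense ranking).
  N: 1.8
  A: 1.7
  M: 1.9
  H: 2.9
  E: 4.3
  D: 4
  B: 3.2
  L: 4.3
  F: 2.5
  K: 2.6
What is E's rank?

Sorted (descending): 4.3, 4.3, 4, 3.2, 2.9, 2.6, 2.5, 1.9, 1.8, 1.7
The 2 values of 4.3 share dense rank 1.
Remaining distinct values take the next consecutive integers.
E has value 4.3 → rank 1.

1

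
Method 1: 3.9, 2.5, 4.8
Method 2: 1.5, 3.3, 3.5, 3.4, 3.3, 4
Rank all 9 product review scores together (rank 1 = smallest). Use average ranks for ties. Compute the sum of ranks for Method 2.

Sorted (ascending): 1.5, 2.5, 3.3, 3.3, 3.4, 3.5, 3.9, 4, 4.8
The 2 values of 3.3 occupy positions 3–4 → average rank (3+4)/2 = 3.5.
Method 2 values → pooled ranks: 1.5→1, 3.3→3.5, 3.5→6, 3.4→5, 3.3→3.5, 4→8
Rank sum = 1 + 3.5 + 6 + 5 + 3.5 + 8 = 27

27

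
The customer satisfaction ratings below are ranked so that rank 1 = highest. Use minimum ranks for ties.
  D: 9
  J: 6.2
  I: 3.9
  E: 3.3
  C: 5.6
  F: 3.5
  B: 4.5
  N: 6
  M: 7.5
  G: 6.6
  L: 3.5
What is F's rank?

Sorted (descending): 9, 7.5, 6.6, 6.2, 6, 5.6, 4.5, 3.9, 3.5, 3.5, 3.3
The 2 values of 3.5 occupy positions 9–10 → each gets rank 9.
F has value 3.5 → rank 9.

9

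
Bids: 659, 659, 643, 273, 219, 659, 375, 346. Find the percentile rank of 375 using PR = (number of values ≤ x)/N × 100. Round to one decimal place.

50.0

N = 8.
Strictly below 375: 3. Equal to 375: 1.
PR = 4/8 × 100 = 50.0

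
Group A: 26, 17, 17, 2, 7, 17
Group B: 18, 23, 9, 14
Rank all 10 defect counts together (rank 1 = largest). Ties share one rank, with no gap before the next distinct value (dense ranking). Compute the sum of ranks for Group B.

16

Sorted (descending): 26, 23, 18, 17, 17, 17, 14, 9, 7, 2
The 3 values of 17 share dense rank 4.
Remaining distinct values take the next consecutive integers.
Group B values → pooled ranks: 18→3, 23→2, 9→6, 14→5
Rank sum = 3 + 2 + 6 + 5 = 16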